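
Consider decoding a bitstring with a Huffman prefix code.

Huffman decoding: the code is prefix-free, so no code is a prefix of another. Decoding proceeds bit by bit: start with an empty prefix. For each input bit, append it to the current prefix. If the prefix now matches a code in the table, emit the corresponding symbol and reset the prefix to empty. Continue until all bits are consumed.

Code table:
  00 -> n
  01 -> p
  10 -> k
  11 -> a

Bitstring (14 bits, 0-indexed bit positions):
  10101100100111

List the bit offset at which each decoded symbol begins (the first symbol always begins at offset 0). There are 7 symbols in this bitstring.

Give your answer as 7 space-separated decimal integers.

Answer: 0 2 4 6 8 10 12

Derivation:
Bit 0: prefix='1' (no match yet)
Bit 1: prefix='10' -> emit 'k', reset
Bit 2: prefix='1' (no match yet)
Bit 3: prefix='10' -> emit 'k', reset
Bit 4: prefix='1' (no match yet)
Bit 5: prefix='11' -> emit 'a', reset
Bit 6: prefix='0' (no match yet)
Bit 7: prefix='00' -> emit 'n', reset
Bit 8: prefix='1' (no match yet)
Bit 9: prefix='10' -> emit 'k', reset
Bit 10: prefix='0' (no match yet)
Bit 11: prefix='01' -> emit 'p', reset
Bit 12: prefix='1' (no match yet)
Bit 13: prefix='11' -> emit 'a', reset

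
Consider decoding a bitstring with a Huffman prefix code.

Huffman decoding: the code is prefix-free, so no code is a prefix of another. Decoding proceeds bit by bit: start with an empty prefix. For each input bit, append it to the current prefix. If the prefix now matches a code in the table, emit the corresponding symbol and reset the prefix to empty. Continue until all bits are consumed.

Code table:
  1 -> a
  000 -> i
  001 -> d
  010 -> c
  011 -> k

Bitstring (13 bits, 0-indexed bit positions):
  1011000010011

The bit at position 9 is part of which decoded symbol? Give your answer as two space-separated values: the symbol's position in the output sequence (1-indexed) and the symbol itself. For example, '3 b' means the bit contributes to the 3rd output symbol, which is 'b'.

Bit 0: prefix='1' -> emit 'a', reset
Bit 1: prefix='0' (no match yet)
Bit 2: prefix='01' (no match yet)
Bit 3: prefix='011' -> emit 'k', reset
Bit 4: prefix='0' (no match yet)
Bit 5: prefix='00' (no match yet)
Bit 6: prefix='000' -> emit 'i', reset
Bit 7: prefix='0' (no match yet)
Bit 8: prefix='01' (no match yet)
Bit 9: prefix='010' -> emit 'c', reset
Bit 10: prefix='0' (no match yet)
Bit 11: prefix='01' (no match yet)
Bit 12: prefix='011' -> emit 'k', reset

Answer: 4 c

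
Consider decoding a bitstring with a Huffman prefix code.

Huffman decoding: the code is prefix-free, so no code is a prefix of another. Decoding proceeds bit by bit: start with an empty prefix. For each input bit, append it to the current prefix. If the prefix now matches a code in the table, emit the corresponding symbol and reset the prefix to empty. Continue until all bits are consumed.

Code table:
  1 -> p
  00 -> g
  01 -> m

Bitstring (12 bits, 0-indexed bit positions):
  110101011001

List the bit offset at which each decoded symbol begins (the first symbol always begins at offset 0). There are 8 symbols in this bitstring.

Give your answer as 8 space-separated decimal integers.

Bit 0: prefix='1' -> emit 'p', reset
Bit 1: prefix='1' -> emit 'p', reset
Bit 2: prefix='0' (no match yet)
Bit 3: prefix='01' -> emit 'm', reset
Bit 4: prefix='0' (no match yet)
Bit 5: prefix='01' -> emit 'm', reset
Bit 6: prefix='0' (no match yet)
Bit 7: prefix='01' -> emit 'm', reset
Bit 8: prefix='1' -> emit 'p', reset
Bit 9: prefix='0' (no match yet)
Bit 10: prefix='00' -> emit 'g', reset
Bit 11: prefix='1' -> emit 'p', reset

Answer: 0 1 2 4 6 8 9 11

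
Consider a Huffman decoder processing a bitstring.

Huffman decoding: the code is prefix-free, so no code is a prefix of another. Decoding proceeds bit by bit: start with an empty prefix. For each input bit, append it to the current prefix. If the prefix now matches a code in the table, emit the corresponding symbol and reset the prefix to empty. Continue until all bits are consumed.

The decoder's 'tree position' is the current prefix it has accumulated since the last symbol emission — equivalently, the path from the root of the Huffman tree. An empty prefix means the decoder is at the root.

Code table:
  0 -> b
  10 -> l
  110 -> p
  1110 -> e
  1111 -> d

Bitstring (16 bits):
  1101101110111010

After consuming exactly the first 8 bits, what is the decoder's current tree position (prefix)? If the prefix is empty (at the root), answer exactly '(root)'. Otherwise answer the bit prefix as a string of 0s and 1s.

Bit 0: prefix='1' (no match yet)
Bit 1: prefix='11' (no match yet)
Bit 2: prefix='110' -> emit 'p', reset
Bit 3: prefix='1' (no match yet)
Bit 4: prefix='11' (no match yet)
Bit 5: prefix='110' -> emit 'p', reset
Bit 6: prefix='1' (no match yet)
Bit 7: prefix='11' (no match yet)

Answer: 11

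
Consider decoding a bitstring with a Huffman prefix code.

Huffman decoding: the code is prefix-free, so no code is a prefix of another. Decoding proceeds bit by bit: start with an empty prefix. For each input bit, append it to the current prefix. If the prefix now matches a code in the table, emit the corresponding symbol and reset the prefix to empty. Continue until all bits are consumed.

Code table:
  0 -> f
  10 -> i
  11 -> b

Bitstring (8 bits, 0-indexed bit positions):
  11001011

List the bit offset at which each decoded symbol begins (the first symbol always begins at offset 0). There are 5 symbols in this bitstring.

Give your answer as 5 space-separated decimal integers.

Answer: 0 2 3 4 6

Derivation:
Bit 0: prefix='1' (no match yet)
Bit 1: prefix='11' -> emit 'b', reset
Bit 2: prefix='0' -> emit 'f', reset
Bit 3: prefix='0' -> emit 'f', reset
Bit 4: prefix='1' (no match yet)
Bit 5: prefix='10' -> emit 'i', reset
Bit 6: prefix='1' (no match yet)
Bit 7: prefix='11' -> emit 'b', reset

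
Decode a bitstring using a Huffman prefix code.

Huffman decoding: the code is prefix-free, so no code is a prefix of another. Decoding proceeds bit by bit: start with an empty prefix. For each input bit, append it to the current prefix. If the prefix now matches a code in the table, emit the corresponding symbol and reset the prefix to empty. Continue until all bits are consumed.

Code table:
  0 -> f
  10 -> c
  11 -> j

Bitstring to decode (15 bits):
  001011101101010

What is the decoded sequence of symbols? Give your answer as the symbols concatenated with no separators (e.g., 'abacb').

Bit 0: prefix='0' -> emit 'f', reset
Bit 1: prefix='0' -> emit 'f', reset
Bit 2: prefix='1' (no match yet)
Bit 3: prefix='10' -> emit 'c', reset
Bit 4: prefix='1' (no match yet)
Bit 5: prefix='11' -> emit 'j', reset
Bit 6: prefix='1' (no match yet)
Bit 7: prefix='10' -> emit 'c', reset
Bit 8: prefix='1' (no match yet)
Bit 9: prefix='11' -> emit 'j', reset
Bit 10: prefix='0' -> emit 'f', reset
Bit 11: prefix='1' (no match yet)
Bit 12: prefix='10' -> emit 'c', reset
Bit 13: prefix='1' (no match yet)
Bit 14: prefix='10' -> emit 'c', reset

Answer: ffcjcjfcc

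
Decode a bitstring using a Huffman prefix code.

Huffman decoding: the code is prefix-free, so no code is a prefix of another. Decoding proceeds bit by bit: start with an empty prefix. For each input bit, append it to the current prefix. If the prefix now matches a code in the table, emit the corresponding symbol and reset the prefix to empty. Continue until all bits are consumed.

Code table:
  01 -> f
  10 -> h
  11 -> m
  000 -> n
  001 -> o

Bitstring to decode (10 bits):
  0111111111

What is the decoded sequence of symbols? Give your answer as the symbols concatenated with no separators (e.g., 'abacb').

Answer: fmmmm

Derivation:
Bit 0: prefix='0' (no match yet)
Bit 1: prefix='01' -> emit 'f', reset
Bit 2: prefix='1' (no match yet)
Bit 3: prefix='11' -> emit 'm', reset
Bit 4: prefix='1' (no match yet)
Bit 5: prefix='11' -> emit 'm', reset
Bit 6: prefix='1' (no match yet)
Bit 7: prefix='11' -> emit 'm', reset
Bit 8: prefix='1' (no match yet)
Bit 9: prefix='11' -> emit 'm', reset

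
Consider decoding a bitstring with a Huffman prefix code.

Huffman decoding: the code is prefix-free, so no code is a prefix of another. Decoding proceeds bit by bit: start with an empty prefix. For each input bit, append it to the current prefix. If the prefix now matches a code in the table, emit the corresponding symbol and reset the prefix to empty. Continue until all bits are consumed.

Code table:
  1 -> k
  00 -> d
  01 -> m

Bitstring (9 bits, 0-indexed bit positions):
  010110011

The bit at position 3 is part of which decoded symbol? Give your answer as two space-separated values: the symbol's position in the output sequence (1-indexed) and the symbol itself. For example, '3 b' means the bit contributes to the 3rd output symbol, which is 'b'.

Bit 0: prefix='0' (no match yet)
Bit 1: prefix='01' -> emit 'm', reset
Bit 2: prefix='0' (no match yet)
Bit 3: prefix='01' -> emit 'm', reset
Bit 4: prefix='1' -> emit 'k', reset
Bit 5: prefix='0' (no match yet)
Bit 6: prefix='00' -> emit 'd', reset
Bit 7: prefix='1' -> emit 'k', reset

Answer: 2 m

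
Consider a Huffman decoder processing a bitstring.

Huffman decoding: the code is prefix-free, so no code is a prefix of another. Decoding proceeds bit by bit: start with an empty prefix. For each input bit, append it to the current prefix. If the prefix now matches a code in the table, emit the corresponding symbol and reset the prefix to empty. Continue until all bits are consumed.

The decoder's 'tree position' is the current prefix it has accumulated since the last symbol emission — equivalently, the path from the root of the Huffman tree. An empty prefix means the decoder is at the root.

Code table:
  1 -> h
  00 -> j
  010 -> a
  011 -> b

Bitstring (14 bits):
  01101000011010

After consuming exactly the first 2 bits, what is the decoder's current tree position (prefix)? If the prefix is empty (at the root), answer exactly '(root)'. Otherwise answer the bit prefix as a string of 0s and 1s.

Answer: 01

Derivation:
Bit 0: prefix='0' (no match yet)
Bit 1: prefix='01' (no match yet)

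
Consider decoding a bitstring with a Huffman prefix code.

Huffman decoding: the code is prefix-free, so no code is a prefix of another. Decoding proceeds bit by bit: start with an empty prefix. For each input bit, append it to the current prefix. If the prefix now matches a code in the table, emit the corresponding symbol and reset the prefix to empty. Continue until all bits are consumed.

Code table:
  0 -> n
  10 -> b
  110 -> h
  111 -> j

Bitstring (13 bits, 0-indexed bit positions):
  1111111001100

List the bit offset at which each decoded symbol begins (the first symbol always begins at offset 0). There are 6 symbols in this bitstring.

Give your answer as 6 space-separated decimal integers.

Bit 0: prefix='1' (no match yet)
Bit 1: prefix='11' (no match yet)
Bit 2: prefix='111' -> emit 'j', reset
Bit 3: prefix='1' (no match yet)
Bit 4: prefix='11' (no match yet)
Bit 5: prefix='111' -> emit 'j', reset
Bit 6: prefix='1' (no match yet)
Bit 7: prefix='10' -> emit 'b', reset
Bit 8: prefix='0' -> emit 'n', reset
Bit 9: prefix='1' (no match yet)
Bit 10: prefix='11' (no match yet)
Bit 11: prefix='110' -> emit 'h', reset
Bit 12: prefix='0' -> emit 'n', reset

Answer: 0 3 6 8 9 12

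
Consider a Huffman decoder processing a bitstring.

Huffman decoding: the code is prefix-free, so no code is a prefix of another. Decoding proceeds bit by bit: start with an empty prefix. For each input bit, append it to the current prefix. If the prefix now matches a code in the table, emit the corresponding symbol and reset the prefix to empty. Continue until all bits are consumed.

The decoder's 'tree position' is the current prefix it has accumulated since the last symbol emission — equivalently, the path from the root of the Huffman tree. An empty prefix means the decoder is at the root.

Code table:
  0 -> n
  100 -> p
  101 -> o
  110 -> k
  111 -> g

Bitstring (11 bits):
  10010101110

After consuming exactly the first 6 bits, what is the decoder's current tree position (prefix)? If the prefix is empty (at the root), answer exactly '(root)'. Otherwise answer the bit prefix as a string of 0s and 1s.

Bit 0: prefix='1' (no match yet)
Bit 1: prefix='10' (no match yet)
Bit 2: prefix='100' -> emit 'p', reset
Bit 3: prefix='1' (no match yet)
Bit 4: prefix='10' (no match yet)
Bit 5: prefix='101' -> emit 'o', reset

Answer: (root)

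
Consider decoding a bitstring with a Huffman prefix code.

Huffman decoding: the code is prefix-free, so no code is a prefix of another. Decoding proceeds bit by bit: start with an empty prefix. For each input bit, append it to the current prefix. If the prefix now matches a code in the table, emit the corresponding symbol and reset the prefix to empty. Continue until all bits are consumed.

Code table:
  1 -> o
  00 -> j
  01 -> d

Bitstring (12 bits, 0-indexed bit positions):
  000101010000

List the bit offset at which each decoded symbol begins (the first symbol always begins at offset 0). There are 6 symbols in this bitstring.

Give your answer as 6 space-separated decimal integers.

Bit 0: prefix='0' (no match yet)
Bit 1: prefix='00' -> emit 'j', reset
Bit 2: prefix='0' (no match yet)
Bit 3: prefix='01' -> emit 'd', reset
Bit 4: prefix='0' (no match yet)
Bit 5: prefix='01' -> emit 'd', reset
Bit 6: prefix='0' (no match yet)
Bit 7: prefix='01' -> emit 'd', reset
Bit 8: prefix='0' (no match yet)
Bit 9: prefix='00' -> emit 'j', reset
Bit 10: prefix='0' (no match yet)
Bit 11: prefix='00' -> emit 'j', reset

Answer: 0 2 4 6 8 10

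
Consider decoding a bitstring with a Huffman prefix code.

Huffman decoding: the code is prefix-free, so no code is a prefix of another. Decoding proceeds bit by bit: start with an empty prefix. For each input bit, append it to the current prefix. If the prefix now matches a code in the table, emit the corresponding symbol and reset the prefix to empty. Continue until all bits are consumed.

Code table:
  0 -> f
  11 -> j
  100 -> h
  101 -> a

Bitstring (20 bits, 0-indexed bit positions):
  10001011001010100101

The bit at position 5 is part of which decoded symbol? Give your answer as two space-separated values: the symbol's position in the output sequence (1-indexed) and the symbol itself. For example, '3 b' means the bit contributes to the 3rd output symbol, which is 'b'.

Answer: 3 a

Derivation:
Bit 0: prefix='1' (no match yet)
Bit 1: prefix='10' (no match yet)
Bit 2: prefix='100' -> emit 'h', reset
Bit 3: prefix='0' -> emit 'f', reset
Bit 4: prefix='1' (no match yet)
Bit 5: prefix='10' (no match yet)
Bit 6: prefix='101' -> emit 'a', reset
Bit 7: prefix='1' (no match yet)
Bit 8: prefix='10' (no match yet)
Bit 9: prefix='100' -> emit 'h', reset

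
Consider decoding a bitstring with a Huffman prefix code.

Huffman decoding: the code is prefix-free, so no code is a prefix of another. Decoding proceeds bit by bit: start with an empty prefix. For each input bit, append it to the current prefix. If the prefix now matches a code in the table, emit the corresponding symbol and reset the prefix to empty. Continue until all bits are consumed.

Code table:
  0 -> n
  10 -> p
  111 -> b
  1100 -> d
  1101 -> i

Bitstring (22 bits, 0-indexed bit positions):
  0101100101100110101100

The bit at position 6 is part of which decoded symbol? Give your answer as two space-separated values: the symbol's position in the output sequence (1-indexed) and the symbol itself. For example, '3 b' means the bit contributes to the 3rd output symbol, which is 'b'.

Bit 0: prefix='0' -> emit 'n', reset
Bit 1: prefix='1' (no match yet)
Bit 2: prefix='10' -> emit 'p', reset
Bit 3: prefix='1' (no match yet)
Bit 4: prefix='11' (no match yet)
Bit 5: prefix='110' (no match yet)
Bit 6: prefix='1100' -> emit 'd', reset
Bit 7: prefix='1' (no match yet)
Bit 8: prefix='10' -> emit 'p', reset
Bit 9: prefix='1' (no match yet)
Bit 10: prefix='11' (no match yet)

Answer: 3 d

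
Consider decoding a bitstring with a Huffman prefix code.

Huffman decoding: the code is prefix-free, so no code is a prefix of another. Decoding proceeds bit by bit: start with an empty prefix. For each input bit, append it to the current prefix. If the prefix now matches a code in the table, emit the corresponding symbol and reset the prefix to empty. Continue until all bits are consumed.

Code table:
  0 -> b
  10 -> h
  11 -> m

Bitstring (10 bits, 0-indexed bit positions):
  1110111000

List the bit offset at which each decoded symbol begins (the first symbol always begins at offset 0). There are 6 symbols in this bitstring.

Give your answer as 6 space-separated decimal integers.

Answer: 0 2 4 6 8 9

Derivation:
Bit 0: prefix='1' (no match yet)
Bit 1: prefix='11' -> emit 'm', reset
Bit 2: prefix='1' (no match yet)
Bit 3: prefix='10' -> emit 'h', reset
Bit 4: prefix='1' (no match yet)
Bit 5: prefix='11' -> emit 'm', reset
Bit 6: prefix='1' (no match yet)
Bit 7: prefix='10' -> emit 'h', reset
Bit 8: prefix='0' -> emit 'b', reset
Bit 9: prefix='0' -> emit 'b', reset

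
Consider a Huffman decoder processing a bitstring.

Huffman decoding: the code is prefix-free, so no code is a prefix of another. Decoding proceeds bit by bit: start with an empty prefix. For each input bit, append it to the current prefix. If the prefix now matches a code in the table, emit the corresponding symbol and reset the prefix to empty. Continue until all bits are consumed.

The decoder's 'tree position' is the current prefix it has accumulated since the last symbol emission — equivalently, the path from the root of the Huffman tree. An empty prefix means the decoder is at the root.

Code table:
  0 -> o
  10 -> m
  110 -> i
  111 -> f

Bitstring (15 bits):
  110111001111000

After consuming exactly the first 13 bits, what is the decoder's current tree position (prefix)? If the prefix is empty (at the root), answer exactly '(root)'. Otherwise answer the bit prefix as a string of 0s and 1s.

Answer: (root)

Derivation:
Bit 0: prefix='1' (no match yet)
Bit 1: prefix='11' (no match yet)
Bit 2: prefix='110' -> emit 'i', reset
Bit 3: prefix='1' (no match yet)
Bit 4: prefix='11' (no match yet)
Bit 5: prefix='111' -> emit 'f', reset
Bit 6: prefix='0' -> emit 'o', reset
Bit 7: prefix='0' -> emit 'o', reset
Bit 8: prefix='1' (no match yet)
Bit 9: prefix='11' (no match yet)
Bit 10: prefix='111' -> emit 'f', reset
Bit 11: prefix='1' (no match yet)
Bit 12: prefix='10' -> emit 'm', reset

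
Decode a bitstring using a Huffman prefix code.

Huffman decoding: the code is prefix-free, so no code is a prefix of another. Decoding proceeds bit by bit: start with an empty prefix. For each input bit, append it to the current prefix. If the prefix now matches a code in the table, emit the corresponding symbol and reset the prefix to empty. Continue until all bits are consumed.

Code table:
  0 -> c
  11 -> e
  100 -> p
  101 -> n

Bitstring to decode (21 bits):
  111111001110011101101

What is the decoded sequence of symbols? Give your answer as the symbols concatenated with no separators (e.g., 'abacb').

Answer: eeeccepenn

Derivation:
Bit 0: prefix='1' (no match yet)
Bit 1: prefix='11' -> emit 'e', reset
Bit 2: prefix='1' (no match yet)
Bit 3: prefix='11' -> emit 'e', reset
Bit 4: prefix='1' (no match yet)
Bit 5: prefix='11' -> emit 'e', reset
Bit 6: prefix='0' -> emit 'c', reset
Bit 7: prefix='0' -> emit 'c', reset
Bit 8: prefix='1' (no match yet)
Bit 9: prefix='11' -> emit 'e', reset
Bit 10: prefix='1' (no match yet)
Bit 11: prefix='10' (no match yet)
Bit 12: prefix='100' -> emit 'p', reset
Bit 13: prefix='1' (no match yet)
Bit 14: prefix='11' -> emit 'e', reset
Bit 15: prefix='1' (no match yet)
Bit 16: prefix='10' (no match yet)
Bit 17: prefix='101' -> emit 'n', reset
Bit 18: prefix='1' (no match yet)
Bit 19: prefix='10' (no match yet)
Bit 20: prefix='101' -> emit 'n', reset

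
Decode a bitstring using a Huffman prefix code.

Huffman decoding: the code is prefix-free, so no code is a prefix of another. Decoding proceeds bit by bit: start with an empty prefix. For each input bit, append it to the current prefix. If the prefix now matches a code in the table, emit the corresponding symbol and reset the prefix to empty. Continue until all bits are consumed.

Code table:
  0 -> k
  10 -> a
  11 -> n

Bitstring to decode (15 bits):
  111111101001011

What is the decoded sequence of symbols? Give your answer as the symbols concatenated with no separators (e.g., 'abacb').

Bit 0: prefix='1' (no match yet)
Bit 1: prefix='11' -> emit 'n', reset
Bit 2: prefix='1' (no match yet)
Bit 3: prefix='11' -> emit 'n', reset
Bit 4: prefix='1' (no match yet)
Bit 5: prefix='11' -> emit 'n', reset
Bit 6: prefix='1' (no match yet)
Bit 7: prefix='10' -> emit 'a', reset
Bit 8: prefix='1' (no match yet)
Bit 9: prefix='10' -> emit 'a', reset
Bit 10: prefix='0' -> emit 'k', reset
Bit 11: prefix='1' (no match yet)
Bit 12: prefix='10' -> emit 'a', reset
Bit 13: prefix='1' (no match yet)
Bit 14: prefix='11' -> emit 'n', reset

Answer: nnnaakan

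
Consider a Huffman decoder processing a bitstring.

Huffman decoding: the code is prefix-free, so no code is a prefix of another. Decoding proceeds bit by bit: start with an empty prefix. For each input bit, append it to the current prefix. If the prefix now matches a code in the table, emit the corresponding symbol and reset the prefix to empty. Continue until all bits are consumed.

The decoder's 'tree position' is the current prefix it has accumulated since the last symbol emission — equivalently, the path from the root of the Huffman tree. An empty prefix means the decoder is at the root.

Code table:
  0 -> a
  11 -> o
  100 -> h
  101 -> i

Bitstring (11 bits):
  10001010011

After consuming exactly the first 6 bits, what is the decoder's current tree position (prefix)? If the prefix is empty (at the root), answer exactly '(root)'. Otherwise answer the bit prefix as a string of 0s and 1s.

Bit 0: prefix='1' (no match yet)
Bit 1: prefix='10' (no match yet)
Bit 2: prefix='100' -> emit 'h', reset
Bit 3: prefix='0' -> emit 'a', reset
Bit 4: prefix='1' (no match yet)
Bit 5: prefix='10' (no match yet)

Answer: 10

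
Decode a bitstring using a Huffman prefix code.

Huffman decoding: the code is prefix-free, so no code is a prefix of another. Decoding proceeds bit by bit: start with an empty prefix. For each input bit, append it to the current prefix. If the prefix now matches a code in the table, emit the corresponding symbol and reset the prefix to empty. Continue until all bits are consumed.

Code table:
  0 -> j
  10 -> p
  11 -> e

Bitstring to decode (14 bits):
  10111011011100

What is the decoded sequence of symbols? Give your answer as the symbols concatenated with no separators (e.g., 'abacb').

Answer: pepejepj

Derivation:
Bit 0: prefix='1' (no match yet)
Bit 1: prefix='10' -> emit 'p', reset
Bit 2: prefix='1' (no match yet)
Bit 3: prefix='11' -> emit 'e', reset
Bit 4: prefix='1' (no match yet)
Bit 5: prefix='10' -> emit 'p', reset
Bit 6: prefix='1' (no match yet)
Bit 7: prefix='11' -> emit 'e', reset
Bit 8: prefix='0' -> emit 'j', reset
Bit 9: prefix='1' (no match yet)
Bit 10: prefix='11' -> emit 'e', reset
Bit 11: prefix='1' (no match yet)
Bit 12: prefix='10' -> emit 'p', reset
Bit 13: prefix='0' -> emit 'j', reset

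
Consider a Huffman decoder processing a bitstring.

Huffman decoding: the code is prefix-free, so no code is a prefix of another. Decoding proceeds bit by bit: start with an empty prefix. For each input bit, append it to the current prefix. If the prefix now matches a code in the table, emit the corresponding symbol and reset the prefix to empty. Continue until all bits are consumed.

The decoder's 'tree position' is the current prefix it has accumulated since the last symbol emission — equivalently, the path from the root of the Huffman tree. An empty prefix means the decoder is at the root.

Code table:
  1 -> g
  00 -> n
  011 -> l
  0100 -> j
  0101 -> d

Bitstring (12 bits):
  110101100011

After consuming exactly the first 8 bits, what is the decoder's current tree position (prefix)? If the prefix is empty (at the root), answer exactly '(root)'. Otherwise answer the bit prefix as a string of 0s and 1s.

Bit 0: prefix='1' -> emit 'g', reset
Bit 1: prefix='1' -> emit 'g', reset
Bit 2: prefix='0' (no match yet)
Bit 3: prefix='01' (no match yet)
Bit 4: prefix='010' (no match yet)
Bit 5: prefix='0101' -> emit 'd', reset
Bit 6: prefix='1' -> emit 'g', reset
Bit 7: prefix='0' (no match yet)

Answer: 0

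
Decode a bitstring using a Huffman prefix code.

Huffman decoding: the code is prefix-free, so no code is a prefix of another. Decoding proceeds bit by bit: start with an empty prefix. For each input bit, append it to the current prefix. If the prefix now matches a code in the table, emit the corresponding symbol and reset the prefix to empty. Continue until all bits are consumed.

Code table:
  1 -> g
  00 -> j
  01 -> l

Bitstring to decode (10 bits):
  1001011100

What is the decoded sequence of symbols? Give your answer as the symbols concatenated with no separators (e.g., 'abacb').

Bit 0: prefix='1' -> emit 'g', reset
Bit 1: prefix='0' (no match yet)
Bit 2: prefix='00' -> emit 'j', reset
Bit 3: prefix='1' -> emit 'g', reset
Bit 4: prefix='0' (no match yet)
Bit 5: prefix='01' -> emit 'l', reset
Bit 6: prefix='1' -> emit 'g', reset
Bit 7: prefix='1' -> emit 'g', reset
Bit 8: prefix='0' (no match yet)
Bit 9: prefix='00' -> emit 'j', reset

Answer: gjglggj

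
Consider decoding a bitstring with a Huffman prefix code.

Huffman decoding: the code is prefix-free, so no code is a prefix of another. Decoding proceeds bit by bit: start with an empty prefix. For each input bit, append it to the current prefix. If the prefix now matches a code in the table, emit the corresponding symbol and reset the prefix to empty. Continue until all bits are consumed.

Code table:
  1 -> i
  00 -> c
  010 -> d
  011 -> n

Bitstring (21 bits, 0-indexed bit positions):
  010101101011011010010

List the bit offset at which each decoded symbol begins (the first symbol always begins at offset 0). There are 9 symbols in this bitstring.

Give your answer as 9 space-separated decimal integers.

Bit 0: prefix='0' (no match yet)
Bit 1: prefix='01' (no match yet)
Bit 2: prefix='010' -> emit 'd', reset
Bit 3: prefix='1' -> emit 'i', reset
Bit 4: prefix='0' (no match yet)
Bit 5: prefix='01' (no match yet)
Bit 6: prefix='011' -> emit 'n', reset
Bit 7: prefix='0' (no match yet)
Bit 8: prefix='01' (no match yet)
Bit 9: prefix='010' -> emit 'd', reset
Bit 10: prefix='1' -> emit 'i', reset
Bit 11: prefix='1' -> emit 'i', reset
Bit 12: prefix='0' (no match yet)
Bit 13: prefix='01' (no match yet)
Bit 14: prefix='011' -> emit 'n', reset
Bit 15: prefix='0' (no match yet)
Bit 16: prefix='01' (no match yet)
Bit 17: prefix='010' -> emit 'd', reset
Bit 18: prefix='0' (no match yet)
Bit 19: prefix='01' (no match yet)
Bit 20: prefix='010' -> emit 'd', reset

Answer: 0 3 4 7 10 11 12 15 18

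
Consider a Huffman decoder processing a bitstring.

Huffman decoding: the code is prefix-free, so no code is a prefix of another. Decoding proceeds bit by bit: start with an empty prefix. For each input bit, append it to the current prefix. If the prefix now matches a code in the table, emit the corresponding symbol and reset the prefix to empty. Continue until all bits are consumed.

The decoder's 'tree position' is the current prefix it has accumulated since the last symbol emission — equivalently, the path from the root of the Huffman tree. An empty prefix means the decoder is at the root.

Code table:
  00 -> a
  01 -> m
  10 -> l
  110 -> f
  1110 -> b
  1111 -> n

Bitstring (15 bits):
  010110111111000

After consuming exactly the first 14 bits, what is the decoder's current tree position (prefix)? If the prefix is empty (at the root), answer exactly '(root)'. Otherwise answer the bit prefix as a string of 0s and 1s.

Bit 0: prefix='0' (no match yet)
Bit 1: prefix='01' -> emit 'm', reset
Bit 2: prefix='0' (no match yet)
Bit 3: prefix='01' -> emit 'm', reset
Bit 4: prefix='1' (no match yet)
Bit 5: prefix='10' -> emit 'l', reset
Bit 6: prefix='1' (no match yet)
Bit 7: prefix='11' (no match yet)
Bit 8: prefix='111' (no match yet)
Bit 9: prefix='1111' -> emit 'n', reset
Bit 10: prefix='1' (no match yet)
Bit 11: prefix='11' (no match yet)
Bit 12: prefix='110' -> emit 'f', reset
Bit 13: prefix='0' (no match yet)

Answer: 0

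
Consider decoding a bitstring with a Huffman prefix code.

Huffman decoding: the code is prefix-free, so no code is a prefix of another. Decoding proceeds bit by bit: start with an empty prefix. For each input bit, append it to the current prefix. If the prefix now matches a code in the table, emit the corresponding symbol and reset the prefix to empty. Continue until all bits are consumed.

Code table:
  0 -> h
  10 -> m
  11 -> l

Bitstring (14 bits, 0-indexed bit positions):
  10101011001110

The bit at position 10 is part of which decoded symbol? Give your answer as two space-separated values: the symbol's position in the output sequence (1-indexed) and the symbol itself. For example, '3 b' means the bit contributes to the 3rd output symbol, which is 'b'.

Bit 0: prefix='1' (no match yet)
Bit 1: prefix='10' -> emit 'm', reset
Bit 2: prefix='1' (no match yet)
Bit 3: prefix='10' -> emit 'm', reset
Bit 4: prefix='1' (no match yet)
Bit 5: prefix='10' -> emit 'm', reset
Bit 6: prefix='1' (no match yet)
Bit 7: prefix='11' -> emit 'l', reset
Bit 8: prefix='0' -> emit 'h', reset
Bit 9: prefix='0' -> emit 'h', reset
Bit 10: prefix='1' (no match yet)
Bit 11: prefix='11' -> emit 'l', reset
Bit 12: prefix='1' (no match yet)
Bit 13: prefix='10' -> emit 'm', reset

Answer: 7 l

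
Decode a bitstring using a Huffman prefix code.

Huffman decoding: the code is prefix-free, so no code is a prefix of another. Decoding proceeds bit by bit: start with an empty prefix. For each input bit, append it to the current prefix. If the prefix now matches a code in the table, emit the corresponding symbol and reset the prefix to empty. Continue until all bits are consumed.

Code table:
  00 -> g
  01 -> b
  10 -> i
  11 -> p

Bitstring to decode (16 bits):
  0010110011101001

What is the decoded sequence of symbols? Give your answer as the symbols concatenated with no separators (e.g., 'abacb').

Bit 0: prefix='0' (no match yet)
Bit 1: prefix='00' -> emit 'g', reset
Bit 2: prefix='1' (no match yet)
Bit 3: prefix='10' -> emit 'i', reset
Bit 4: prefix='1' (no match yet)
Bit 5: prefix='11' -> emit 'p', reset
Bit 6: prefix='0' (no match yet)
Bit 7: prefix='00' -> emit 'g', reset
Bit 8: prefix='1' (no match yet)
Bit 9: prefix='11' -> emit 'p', reset
Bit 10: prefix='1' (no match yet)
Bit 11: prefix='10' -> emit 'i', reset
Bit 12: prefix='1' (no match yet)
Bit 13: prefix='10' -> emit 'i', reset
Bit 14: prefix='0' (no match yet)
Bit 15: prefix='01' -> emit 'b', reset

Answer: gipgpiib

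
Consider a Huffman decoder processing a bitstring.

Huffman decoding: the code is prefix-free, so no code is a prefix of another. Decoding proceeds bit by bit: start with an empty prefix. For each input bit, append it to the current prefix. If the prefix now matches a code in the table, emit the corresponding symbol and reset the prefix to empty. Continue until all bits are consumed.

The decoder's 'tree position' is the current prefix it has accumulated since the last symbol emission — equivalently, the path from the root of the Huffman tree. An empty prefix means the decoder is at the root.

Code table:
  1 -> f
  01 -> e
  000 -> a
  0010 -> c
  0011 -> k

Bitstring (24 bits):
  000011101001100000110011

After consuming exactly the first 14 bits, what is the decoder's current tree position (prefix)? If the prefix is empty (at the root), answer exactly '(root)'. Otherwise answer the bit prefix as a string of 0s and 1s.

Bit 0: prefix='0' (no match yet)
Bit 1: prefix='00' (no match yet)
Bit 2: prefix='000' -> emit 'a', reset
Bit 3: prefix='0' (no match yet)
Bit 4: prefix='01' -> emit 'e', reset
Bit 5: prefix='1' -> emit 'f', reset
Bit 6: prefix='1' -> emit 'f', reset
Bit 7: prefix='0' (no match yet)
Bit 8: prefix='01' -> emit 'e', reset
Bit 9: prefix='0' (no match yet)
Bit 10: prefix='00' (no match yet)
Bit 11: prefix='001' (no match yet)
Bit 12: prefix='0011' -> emit 'k', reset
Bit 13: prefix='0' (no match yet)

Answer: 0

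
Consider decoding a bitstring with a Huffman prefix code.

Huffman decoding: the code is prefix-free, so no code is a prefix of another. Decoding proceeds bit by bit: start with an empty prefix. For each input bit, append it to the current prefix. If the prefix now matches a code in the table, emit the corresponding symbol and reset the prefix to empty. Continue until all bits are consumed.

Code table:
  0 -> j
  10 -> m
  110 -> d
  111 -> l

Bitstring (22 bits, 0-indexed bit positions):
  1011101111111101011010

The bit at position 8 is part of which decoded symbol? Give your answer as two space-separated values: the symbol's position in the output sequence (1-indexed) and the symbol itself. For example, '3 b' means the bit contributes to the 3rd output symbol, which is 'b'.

Bit 0: prefix='1' (no match yet)
Bit 1: prefix='10' -> emit 'm', reset
Bit 2: prefix='1' (no match yet)
Bit 3: prefix='11' (no match yet)
Bit 4: prefix='111' -> emit 'l', reset
Bit 5: prefix='0' -> emit 'j', reset
Bit 6: prefix='1' (no match yet)
Bit 7: prefix='11' (no match yet)
Bit 8: prefix='111' -> emit 'l', reset
Bit 9: prefix='1' (no match yet)
Bit 10: prefix='11' (no match yet)
Bit 11: prefix='111' -> emit 'l', reset
Bit 12: prefix='1' (no match yet)

Answer: 4 l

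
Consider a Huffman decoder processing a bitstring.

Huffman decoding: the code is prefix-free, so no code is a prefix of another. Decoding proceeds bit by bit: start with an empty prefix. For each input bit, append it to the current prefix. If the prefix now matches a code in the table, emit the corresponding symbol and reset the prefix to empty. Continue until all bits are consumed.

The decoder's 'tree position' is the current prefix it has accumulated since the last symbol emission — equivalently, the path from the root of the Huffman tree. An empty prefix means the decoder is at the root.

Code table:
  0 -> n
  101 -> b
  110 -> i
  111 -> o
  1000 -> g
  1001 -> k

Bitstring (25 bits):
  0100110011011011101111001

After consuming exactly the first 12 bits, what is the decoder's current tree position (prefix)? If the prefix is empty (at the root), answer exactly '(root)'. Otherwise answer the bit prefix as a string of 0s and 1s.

Answer: (root)

Derivation:
Bit 0: prefix='0' -> emit 'n', reset
Bit 1: prefix='1' (no match yet)
Bit 2: prefix='10' (no match yet)
Bit 3: prefix='100' (no match yet)
Bit 4: prefix='1001' -> emit 'k', reset
Bit 5: prefix='1' (no match yet)
Bit 6: prefix='10' (no match yet)
Bit 7: prefix='100' (no match yet)
Bit 8: prefix='1001' -> emit 'k', reset
Bit 9: prefix='1' (no match yet)
Bit 10: prefix='10' (no match yet)
Bit 11: prefix='101' -> emit 'b', reset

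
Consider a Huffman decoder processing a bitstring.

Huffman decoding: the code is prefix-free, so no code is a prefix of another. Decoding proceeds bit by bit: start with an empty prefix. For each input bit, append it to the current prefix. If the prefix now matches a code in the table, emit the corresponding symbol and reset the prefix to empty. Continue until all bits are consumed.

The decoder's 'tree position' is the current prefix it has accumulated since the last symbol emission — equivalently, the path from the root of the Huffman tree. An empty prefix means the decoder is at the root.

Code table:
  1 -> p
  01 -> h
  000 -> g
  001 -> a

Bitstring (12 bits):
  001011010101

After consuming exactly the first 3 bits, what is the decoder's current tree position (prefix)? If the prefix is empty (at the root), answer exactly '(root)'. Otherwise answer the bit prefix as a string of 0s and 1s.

Bit 0: prefix='0' (no match yet)
Bit 1: prefix='00' (no match yet)
Bit 2: prefix='001' -> emit 'a', reset

Answer: (root)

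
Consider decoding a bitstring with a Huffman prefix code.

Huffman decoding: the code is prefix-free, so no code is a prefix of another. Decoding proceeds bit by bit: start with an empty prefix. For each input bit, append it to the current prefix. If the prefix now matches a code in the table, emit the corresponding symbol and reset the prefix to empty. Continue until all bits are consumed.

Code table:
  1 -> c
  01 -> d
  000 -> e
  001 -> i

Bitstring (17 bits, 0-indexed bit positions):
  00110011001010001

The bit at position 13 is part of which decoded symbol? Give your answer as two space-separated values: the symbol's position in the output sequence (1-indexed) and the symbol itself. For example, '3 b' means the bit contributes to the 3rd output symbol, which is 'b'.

Bit 0: prefix='0' (no match yet)
Bit 1: prefix='00' (no match yet)
Bit 2: prefix='001' -> emit 'i', reset
Bit 3: prefix='1' -> emit 'c', reset
Bit 4: prefix='0' (no match yet)
Bit 5: prefix='00' (no match yet)
Bit 6: prefix='001' -> emit 'i', reset
Bit 7: prefix='1' -> emit 'c', reset
Bit 8: prefix='0' (no match yet)
Bit 9: prefix='00' (no match yet)
Bit 10: prefix='001' -> emit 'i', reset
Bit 11: prefix='0' (no match yet)
Bit 12: prefix='01' -> emit 'd', reset
Bit 13: prefix='0' (no match yet)
Bit 14: prefix='00' (no match yet)
Bit 15: prefix='000' -> emit 'e', reset
Bit 16: prefix='1' -> emit 'c', reset

Answer: 7 e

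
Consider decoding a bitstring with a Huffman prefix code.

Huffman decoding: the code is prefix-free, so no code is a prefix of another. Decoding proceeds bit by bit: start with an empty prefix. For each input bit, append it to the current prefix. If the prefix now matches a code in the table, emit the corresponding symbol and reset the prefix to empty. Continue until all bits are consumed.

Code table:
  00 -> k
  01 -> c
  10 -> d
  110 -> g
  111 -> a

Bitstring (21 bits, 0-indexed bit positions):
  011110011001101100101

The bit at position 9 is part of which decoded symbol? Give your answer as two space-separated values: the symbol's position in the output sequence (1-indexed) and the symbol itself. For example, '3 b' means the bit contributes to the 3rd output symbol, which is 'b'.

Answer: 4 g

Derivation:
Bit 0: prefix='0' (no match yet)
Bit 1: prefix='01' -> emit 'c', reset
Bit 2: prefix='1' (no match yet)
Bit 3: prefix='11' (no match yet)
Bit 4: prefix='111' -> emit 'a', reset
Bit 5: prefix='0' (no match yet)
Bit 6: prefix='00' -> emit 'k', reset
Bit 7: prefix='1' (no match yet)
Bit 8: prefix='11' (no match yet)
Bit 9: prefix='110' -> emit 'g', reset
Bit 10: prefix='0' (no match yet)
Bit 11: prefix='01' -> emit 'c', reset
Bit 12: prefix='1' (no match yet)
Bit 13: prefix='10' -> emit 'd', reset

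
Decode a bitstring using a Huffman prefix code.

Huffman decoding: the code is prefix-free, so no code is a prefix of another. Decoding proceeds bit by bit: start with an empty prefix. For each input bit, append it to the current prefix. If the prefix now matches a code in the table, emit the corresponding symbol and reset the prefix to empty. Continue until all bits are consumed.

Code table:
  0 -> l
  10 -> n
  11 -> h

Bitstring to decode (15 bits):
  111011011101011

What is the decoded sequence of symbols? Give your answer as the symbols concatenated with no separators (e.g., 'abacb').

Bit 0: prefix='1' (no match yet)
Bit 1: prefix='11' -> emit 'h', reset
Bit 2: prefix='1' (no match yet)
Bit 3: prefix='10' -> emit 'n', reset
Bit 4: prefix='1' (no match yet)
Bit 5: prefix='11' -> emit 'h', reset
Bit 6: prefix='0' -> emit 'l', reset
Bit 7: prefix='1' (no match yet)
Bit 8: prefix='11' -> emit 'h', reset
Bit 9: prefix='1' (no match yet)
Bit 10: prefix='10' -> emit 'n', reset
Bit 11: prefix='1' (no match yet)
Bit 12: prefix='10' -> emit 'n', reset
Bit 13: prefix='1' (no match yet)
Bit 14: prefix='11' -> emit 'h', reset

Answer: hnhlhnnh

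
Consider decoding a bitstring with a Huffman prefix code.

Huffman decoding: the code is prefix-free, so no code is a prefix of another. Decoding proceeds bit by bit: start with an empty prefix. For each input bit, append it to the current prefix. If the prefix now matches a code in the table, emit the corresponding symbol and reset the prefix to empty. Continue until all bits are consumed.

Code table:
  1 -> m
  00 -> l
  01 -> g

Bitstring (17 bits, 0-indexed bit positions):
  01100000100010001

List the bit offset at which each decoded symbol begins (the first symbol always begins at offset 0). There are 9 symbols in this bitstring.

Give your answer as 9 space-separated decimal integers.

Answer: 0 2 3 5 7 9 11 13 15

Derivation:
Bit 0: prefix='0' (no match yet)
Bit 1: prefix='01' -> emit 'g', reset
Bit 2: prefix='1' -> emit 'm', reset
Bit 3: prefix='0' (no match yet)
Bit 4: prefix='00' -> emit 'l', reset
Bit 5: prefix='0' (no match yet)
Bit 6: prefix='00' -> emit 'l', reset
Bit 7: prefix='0' (no match yet)
Bit 8: prefix='01' -> emit 'g', reset
Bit 9: prefix='0' (no match yet)
Bit 10: prefix='00' -> emit 'l', reset
Bit 11: prefix='0' (no match yet)
Bit 12: prefix='01' -> emit 'g', reset
Bit 13: prefix='0' (no match yet)
Bit 14: prefix='00' -> emit 'l', reset
Bit 15: prefix='0' (no match yet)
Bit 16: prefix='01' -> emit 'g', reset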